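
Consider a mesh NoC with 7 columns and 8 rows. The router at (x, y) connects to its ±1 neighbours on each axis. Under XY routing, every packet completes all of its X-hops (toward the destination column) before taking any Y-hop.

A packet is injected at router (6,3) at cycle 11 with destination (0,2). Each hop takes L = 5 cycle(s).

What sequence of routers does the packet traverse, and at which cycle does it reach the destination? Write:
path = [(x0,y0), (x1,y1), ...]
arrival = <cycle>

path = [(6,3), (5,3), (4,3), (3,3), (2,3), (1,3), (0,3), (0,2)]
arrival = 46

[0] x=6 y=3 t=11
[1] x=5 y=3 t=16 →W
[2] x=4 y=3 t=21 →W
[3] x=3 y=3 t=26 →W
[4] x=2 y=3 t=31 →W
[5] x=1 y=3 t=36 →W
[6] x=0 y=3 t=41 →W
[7] x=0 y=2 t=46 →S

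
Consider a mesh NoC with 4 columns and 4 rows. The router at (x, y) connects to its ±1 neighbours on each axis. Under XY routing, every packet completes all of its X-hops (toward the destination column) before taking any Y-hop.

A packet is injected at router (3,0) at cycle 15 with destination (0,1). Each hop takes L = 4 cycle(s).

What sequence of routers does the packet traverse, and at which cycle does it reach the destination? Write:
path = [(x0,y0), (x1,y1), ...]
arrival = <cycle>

#0 — 3,0 | c15
#1 — 2,0 | c19 | W
#2 — 1,0 | c23 | W
#3 — 0,0 | c27 | W
#4 — 0,1 | c31 | N

path = [(3,0), (2,0), (1,0), (0,0), (0,1)]
arrival = 31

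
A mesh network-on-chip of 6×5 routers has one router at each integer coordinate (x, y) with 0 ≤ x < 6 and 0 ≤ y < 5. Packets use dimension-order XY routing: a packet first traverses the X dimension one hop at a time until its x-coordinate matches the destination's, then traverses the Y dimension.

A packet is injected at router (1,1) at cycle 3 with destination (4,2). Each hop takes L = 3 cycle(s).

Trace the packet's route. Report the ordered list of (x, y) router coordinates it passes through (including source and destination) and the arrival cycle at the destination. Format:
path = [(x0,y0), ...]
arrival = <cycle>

[0] x=1 y=1 t=3
[1] x=2 y=1 t=6 →E
[2] x=3 y=1 t=9 →E
[3] x=4 y=1 t=12 →E
[4] x=4 y=2 t=15 →N

path = [(1,1), (2,1), (3,1), (4,1), (4,2)]
arrival = 15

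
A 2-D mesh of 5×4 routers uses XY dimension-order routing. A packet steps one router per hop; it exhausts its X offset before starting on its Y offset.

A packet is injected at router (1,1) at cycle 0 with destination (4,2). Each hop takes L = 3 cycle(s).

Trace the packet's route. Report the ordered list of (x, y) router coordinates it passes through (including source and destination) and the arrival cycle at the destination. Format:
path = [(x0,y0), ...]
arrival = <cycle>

path = [(1,1), (2,1), (3,1), (4,1), (4,2)]
arrival = 12

t=0: at (1,1)
t=3: at (2,1) after E
t=6: at (3,1) after E
t=9: at (4,1) after E
t=12: at (4,2) after N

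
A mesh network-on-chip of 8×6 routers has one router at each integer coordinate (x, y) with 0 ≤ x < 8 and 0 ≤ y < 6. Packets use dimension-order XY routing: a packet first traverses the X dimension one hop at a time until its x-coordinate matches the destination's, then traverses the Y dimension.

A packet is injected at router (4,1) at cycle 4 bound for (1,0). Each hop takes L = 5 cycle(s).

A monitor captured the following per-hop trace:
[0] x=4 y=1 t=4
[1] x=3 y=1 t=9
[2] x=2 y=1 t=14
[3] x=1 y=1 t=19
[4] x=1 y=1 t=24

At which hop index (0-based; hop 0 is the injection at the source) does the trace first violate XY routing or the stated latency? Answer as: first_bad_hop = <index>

  1: Δx=-1 Δy=+0 Δt=5 [ok]
  2: Δx=-1 Δy=+0 Δt=5 [ok]
  3: Δx=-1 Δy=+0 Δt=5 [ok]
  4: Δx=+0 Δy=+0 Δt=5 [BAD: non-unit step]

first_bad_hop = 4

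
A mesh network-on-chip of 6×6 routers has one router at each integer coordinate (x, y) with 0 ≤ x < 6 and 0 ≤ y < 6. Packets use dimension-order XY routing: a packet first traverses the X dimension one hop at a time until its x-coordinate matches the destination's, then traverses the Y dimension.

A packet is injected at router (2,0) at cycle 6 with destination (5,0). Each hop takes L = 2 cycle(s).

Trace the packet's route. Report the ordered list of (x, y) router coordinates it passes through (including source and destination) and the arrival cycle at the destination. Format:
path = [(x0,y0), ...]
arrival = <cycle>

path = [(2,0), (3,0), (4,0), (5,0)]
arrival = 12

#0 — 2,0 | c6
#1 — 3,0 | c8 | E
#2 — 4,0 | c10 | E
#3 — 5,0 | c12 | E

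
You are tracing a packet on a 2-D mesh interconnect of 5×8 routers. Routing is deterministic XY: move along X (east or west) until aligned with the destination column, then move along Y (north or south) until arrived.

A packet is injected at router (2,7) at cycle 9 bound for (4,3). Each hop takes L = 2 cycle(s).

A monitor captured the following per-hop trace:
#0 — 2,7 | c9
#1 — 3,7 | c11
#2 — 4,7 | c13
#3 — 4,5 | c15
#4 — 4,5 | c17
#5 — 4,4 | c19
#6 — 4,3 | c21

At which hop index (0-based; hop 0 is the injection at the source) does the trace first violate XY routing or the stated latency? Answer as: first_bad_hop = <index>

first_bad_hop = 3

[1] (+1,+0) / 2c ⇒ ok
[2] (+1,+0) / 2c ⇒ ok
[3] (+0,-2) / 2c ⇒ BAD: non-unit step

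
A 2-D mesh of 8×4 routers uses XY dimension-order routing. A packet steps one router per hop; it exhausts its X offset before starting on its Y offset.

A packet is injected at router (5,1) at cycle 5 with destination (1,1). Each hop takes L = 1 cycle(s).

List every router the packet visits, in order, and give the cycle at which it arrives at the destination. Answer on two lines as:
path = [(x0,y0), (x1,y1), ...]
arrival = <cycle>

  0. router=(5,1) cycle=5 (inject)
  1. router=(4,1) cycle=6 dir=W
  2. router=(3,1) cycle=7 dir=W
  3. router=(2,1) cycle=8 dir=W
  4. router=(1,1) cycle=9 dir=W

path = [(5,1), (4,1), (3,1), (2,1), (1,1)]
arrival = 9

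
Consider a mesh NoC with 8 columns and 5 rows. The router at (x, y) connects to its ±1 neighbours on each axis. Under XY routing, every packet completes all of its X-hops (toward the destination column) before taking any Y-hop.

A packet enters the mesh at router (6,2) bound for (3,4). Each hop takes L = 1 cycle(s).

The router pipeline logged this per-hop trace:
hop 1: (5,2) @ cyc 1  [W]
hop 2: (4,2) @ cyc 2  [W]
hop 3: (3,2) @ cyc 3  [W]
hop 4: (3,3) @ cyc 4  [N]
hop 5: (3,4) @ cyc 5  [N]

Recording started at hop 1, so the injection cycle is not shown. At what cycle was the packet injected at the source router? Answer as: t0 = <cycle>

Hop 1 reached at cycle 1; hop k is at t0 + k·L.
t0 = cyc[1] − L = 1 − 1 = 0.

t0 = 0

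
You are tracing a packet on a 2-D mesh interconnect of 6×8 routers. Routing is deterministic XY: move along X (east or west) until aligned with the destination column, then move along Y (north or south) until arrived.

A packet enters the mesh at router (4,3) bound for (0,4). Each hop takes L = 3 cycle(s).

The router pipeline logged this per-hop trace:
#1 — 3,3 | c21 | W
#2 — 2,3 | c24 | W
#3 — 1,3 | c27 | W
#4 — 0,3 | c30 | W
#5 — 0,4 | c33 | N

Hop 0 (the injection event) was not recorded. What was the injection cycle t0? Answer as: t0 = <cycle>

cyc[1] = 21 and cyc[k] = t0 + k·L for every k.
Therefore t0 = 21 − L = 18.

t0 = 18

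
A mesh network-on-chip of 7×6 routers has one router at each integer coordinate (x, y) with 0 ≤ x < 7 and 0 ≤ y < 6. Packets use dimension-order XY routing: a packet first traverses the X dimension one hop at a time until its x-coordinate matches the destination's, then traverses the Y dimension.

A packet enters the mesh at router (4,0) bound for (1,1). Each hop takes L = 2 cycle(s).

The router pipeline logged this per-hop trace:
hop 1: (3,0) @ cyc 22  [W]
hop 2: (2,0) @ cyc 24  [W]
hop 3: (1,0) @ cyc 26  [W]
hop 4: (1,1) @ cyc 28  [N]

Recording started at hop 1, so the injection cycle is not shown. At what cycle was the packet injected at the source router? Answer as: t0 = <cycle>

t0 = 20

Hop 1 reached at cycle 22; hop k is at t0 + k·L.
Subtract one hop: t0 = 22 − 2 = 20.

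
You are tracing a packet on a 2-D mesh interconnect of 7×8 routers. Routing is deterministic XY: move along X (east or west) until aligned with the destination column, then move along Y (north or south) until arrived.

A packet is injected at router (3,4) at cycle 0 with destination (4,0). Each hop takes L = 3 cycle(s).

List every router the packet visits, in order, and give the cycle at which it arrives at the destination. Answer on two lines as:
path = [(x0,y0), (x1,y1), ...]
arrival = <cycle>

path = [(3,4), (4,4), (4,3), (4,2), (4,1), (4,0)]
arrival = 15

t=0: at (3,4)
t=3: at (4,4) after E
t=6: at (4,3) after S
t=9: at (4,2) after S
t=12: at (4,1) after S
t=15: at (4,0) after S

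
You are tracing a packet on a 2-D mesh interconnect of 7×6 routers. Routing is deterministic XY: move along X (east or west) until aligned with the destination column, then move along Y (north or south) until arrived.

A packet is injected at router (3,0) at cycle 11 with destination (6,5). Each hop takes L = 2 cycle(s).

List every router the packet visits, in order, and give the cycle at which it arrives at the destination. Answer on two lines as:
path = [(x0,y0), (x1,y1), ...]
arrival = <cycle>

  0. router=(3,0) cycle=11 (inject)
  1. router=(4,0) cycle=13 dir=E
  2. router=(5,0) cycle=15 dir=E
  3. router=(6,0) cycle=17 dir=E
  4. router=(6,1) cycle=19 dir=N
  5. router=(6,2) cycle=21 dir=N
  6. router=(6,3) cycle=23 dir=N
  7. router=(6,4) cycle=25 dir=N
  8. router=(6,5) cycle=27 dir=N

path = [(3,0), (4,0), (5,0), (6,0), (6,1), (6,2), (6,3), (6,4), (6,5)]
arrival = 27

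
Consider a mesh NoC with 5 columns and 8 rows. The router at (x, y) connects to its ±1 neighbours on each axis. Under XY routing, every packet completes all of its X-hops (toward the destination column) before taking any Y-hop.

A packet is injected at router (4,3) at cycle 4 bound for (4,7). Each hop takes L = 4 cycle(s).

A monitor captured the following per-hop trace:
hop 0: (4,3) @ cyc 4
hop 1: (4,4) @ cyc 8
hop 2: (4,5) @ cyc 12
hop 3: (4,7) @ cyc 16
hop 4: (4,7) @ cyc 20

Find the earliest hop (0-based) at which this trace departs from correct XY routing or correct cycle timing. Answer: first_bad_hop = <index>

first_bad_hop = 3

hop 1: step (+0,+1), +4 cyc — ok
hop 2: step (+0,+1), +4 cyc — ok
hop 3: step (+0,+2), +4 cyc — BAD: non-unit step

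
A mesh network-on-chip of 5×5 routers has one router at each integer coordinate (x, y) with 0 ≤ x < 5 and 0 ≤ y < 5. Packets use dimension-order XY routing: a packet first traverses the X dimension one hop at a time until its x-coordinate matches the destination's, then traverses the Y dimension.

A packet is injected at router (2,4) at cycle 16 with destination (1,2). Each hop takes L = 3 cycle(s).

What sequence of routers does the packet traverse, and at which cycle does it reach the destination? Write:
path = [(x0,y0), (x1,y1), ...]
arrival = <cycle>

t=16: at (2,4)
t=19: at (1,4) after W
t=22: at (1,3) after S
t=25: at (1,2) after S

path = [(2,4), (1,4), (1,3), (1,2)]
arrival = 25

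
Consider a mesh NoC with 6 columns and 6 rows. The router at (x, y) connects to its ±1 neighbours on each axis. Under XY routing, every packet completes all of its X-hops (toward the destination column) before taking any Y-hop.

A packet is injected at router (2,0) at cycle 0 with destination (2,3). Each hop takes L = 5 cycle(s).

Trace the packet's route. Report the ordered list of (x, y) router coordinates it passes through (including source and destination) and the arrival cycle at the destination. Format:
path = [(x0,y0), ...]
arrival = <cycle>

path = [(2,0), (2,1), (2,2), (2,3)]
arrival = 15

#0 — 2,0 | c0
#1 — 2,1 | c5 | N
#2 — 2,2 | c10 | N
#3 — 2,3 | c15 | N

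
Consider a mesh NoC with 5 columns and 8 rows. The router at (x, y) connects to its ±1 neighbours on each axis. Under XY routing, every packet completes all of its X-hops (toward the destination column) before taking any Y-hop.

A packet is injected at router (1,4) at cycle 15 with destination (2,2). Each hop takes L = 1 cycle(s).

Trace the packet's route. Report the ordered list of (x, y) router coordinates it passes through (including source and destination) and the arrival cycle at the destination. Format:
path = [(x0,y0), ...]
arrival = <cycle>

t=15: at (1,4)
t=16: at (2,4) after E
t=17: at (2,3) after S
t=18: at (2,2) after S

path = [(1,4), (2,4), (2,3), (2,2)]
arrival = 18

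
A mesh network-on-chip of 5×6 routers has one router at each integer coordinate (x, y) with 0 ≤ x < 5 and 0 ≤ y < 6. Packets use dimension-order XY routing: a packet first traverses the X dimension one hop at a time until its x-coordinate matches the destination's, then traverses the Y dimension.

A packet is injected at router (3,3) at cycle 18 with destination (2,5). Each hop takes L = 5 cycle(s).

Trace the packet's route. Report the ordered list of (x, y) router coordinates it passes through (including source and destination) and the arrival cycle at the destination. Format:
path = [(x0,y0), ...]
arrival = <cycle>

t=18: at (3,3)
t=23: at (2,3) after W
t=28: at (2,4) after N
t=33: at (2,5) after N

path = [(3,3), (2,3), (2,4), (2,5)]
arrival = 33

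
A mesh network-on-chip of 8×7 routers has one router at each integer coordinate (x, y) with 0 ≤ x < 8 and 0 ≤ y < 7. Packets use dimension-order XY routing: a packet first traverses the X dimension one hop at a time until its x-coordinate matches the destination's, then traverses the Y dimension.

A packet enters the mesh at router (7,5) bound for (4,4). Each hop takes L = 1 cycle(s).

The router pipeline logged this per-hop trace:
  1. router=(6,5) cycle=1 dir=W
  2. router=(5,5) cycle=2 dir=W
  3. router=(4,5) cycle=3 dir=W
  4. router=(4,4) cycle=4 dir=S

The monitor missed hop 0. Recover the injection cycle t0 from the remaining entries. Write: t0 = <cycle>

t0 = 0

Hop 1 reached at cycle 1; hop k is at t0 + k·L.
Subtract one hop: t0 = 1 − 1 = 0.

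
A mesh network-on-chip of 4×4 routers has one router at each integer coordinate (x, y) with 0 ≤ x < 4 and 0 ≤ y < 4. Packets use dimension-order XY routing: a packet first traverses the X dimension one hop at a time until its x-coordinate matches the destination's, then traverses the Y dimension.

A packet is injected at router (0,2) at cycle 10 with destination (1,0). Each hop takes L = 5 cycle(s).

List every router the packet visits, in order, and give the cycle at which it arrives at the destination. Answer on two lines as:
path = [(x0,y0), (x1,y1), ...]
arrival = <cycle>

path = [(0,2), (1,2), (1,1), (1,0)]
arrival = 25

[0] x=0 y=2 t=10
[1] x=1 y=2 t=15 →E
[2] x=1 y=1 t=20 →S
[3] x=1 y=0 t=25 →S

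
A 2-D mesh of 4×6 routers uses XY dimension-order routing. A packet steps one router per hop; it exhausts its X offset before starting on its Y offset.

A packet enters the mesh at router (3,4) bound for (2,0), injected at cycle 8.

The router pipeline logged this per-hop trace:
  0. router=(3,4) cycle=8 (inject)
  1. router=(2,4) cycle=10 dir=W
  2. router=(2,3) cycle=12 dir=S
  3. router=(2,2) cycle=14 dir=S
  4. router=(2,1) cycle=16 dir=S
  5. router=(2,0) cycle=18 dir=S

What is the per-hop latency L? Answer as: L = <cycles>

cyc[1] − cyc[0] = 10 − 8 = 2.
One hop costs L cycles, so L = 2.

L = 2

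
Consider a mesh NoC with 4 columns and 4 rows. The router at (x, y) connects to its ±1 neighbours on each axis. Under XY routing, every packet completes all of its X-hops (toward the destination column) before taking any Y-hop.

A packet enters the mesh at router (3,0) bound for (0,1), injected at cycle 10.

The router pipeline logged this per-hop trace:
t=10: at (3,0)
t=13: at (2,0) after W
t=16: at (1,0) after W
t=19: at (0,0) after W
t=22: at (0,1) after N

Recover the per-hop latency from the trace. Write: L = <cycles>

L = 3

Between hops 0 and 1 the cycle counter advances 13 − 10 = 3.
Per-hop latency L = Δcyc = 3.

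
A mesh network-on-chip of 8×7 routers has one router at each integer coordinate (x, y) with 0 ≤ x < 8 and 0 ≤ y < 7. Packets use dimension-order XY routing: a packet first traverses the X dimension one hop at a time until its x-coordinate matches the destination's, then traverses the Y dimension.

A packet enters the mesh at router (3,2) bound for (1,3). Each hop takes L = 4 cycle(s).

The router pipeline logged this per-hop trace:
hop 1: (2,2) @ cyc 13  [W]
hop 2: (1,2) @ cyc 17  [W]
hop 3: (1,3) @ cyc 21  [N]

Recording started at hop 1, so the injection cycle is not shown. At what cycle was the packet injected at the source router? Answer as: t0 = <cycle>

The first recorded entry is hop 1 at cycle 13.
t0 = cyc[1] − L = 13 − 4 = 9.

t0 = 9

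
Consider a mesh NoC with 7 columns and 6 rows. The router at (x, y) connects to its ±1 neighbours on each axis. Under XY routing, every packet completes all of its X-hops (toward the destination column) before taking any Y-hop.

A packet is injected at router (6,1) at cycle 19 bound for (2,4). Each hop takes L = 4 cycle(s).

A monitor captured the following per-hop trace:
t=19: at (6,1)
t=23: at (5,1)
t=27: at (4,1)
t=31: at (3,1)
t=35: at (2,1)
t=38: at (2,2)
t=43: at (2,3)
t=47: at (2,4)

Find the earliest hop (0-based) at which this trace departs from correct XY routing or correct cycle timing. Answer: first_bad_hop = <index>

check 1→ d=(-1,0) cyc+4: ok
check 2→ d=(-1,0) cyc+4: ok
check 3→ d=(-1,0) cyc+4: ok
check 4→ d=(-1,0) cyc+4: ok
check 5→ d=(0,1) cyc+3: BAD: Δcyc=3≠L

first_bad_hop = 5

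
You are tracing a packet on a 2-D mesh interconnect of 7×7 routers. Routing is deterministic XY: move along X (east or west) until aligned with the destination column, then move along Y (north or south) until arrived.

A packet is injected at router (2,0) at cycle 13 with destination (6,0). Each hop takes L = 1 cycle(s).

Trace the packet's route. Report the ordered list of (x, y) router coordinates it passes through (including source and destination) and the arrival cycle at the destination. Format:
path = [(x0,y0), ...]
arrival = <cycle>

path = [(2,0), (3,0), (4,0), (5,0), (6,0)]
arrival = 17

  0. router=(2,0) cycle=13 (inject)
  1. router=(3,0) cycle=14 dir=E
  2. router=(4,0) cycle=15 dir=E
  3. router=(5,0) cycle=16 dir=E
  4. router=(6,0) cycle=17 dir=E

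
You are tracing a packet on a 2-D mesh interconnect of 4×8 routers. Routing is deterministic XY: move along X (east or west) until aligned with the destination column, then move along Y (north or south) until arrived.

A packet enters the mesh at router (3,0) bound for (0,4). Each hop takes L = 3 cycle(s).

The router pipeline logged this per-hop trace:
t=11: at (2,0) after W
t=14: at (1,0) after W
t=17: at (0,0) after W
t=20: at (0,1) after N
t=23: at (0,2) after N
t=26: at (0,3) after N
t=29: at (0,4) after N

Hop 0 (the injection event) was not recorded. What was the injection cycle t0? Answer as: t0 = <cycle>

At hop 1 the cycle is 11; in general cyc_k = t0 + kL.
t0 = cyc[1] − L = 11 − 3 = 8.

t0 = 8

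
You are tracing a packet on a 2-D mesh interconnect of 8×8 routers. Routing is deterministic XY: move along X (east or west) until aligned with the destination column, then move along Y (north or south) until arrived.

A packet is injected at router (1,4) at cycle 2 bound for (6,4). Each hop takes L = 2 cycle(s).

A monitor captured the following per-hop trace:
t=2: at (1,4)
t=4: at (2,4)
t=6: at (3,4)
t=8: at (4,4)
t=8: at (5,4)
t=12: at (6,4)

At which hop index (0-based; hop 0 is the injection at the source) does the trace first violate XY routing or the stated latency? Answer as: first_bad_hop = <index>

first_bad_hop = 4

hop 1: step (+1,+0), +2 cyc — ok
hop 2: step (+1,+0), +2 cyc — ok
hop 3: step (+1,+0), +2 cyc — ok
hop 4: step (+1,+0), +0 cyc — BAD: Δcyc=0≠L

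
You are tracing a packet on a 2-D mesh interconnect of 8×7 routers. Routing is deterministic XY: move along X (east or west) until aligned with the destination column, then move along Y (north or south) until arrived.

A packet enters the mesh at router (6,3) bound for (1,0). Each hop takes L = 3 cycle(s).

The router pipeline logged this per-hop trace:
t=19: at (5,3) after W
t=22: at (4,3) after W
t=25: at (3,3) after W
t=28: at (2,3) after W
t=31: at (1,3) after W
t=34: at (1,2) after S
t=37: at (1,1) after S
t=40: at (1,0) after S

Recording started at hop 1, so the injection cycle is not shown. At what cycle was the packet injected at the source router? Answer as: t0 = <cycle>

t0 = 16

cyc[1] = 19 and cyc[k] = t0 + k·L for every k.
Subtract one hop: t0 = 19 − 3 = 16.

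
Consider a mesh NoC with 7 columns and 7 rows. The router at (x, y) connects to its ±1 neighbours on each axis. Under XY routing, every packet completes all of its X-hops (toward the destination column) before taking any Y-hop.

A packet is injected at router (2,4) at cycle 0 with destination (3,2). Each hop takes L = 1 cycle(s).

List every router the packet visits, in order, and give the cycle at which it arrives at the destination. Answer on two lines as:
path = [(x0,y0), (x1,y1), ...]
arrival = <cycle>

path = [(2,4), (3,4), (3,3), (3,2)]
arrival = 3

hop 0: (2,4) @ cyc 0
hop 1: (3,4) @ cyc 1  [E]
hop 2: (3,3) @ cyc 2  [S]
hop 3: (3,2) @ cyc 3  [S]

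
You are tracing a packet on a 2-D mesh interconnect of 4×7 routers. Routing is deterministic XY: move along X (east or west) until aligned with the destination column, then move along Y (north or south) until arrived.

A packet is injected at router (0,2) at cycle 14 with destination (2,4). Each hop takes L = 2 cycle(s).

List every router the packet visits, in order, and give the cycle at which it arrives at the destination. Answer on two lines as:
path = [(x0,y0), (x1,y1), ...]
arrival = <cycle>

[0] x=0 y=2 t=14
[1] x=1 y=2 t=16 →E
[2] x=2 y=2 t=18 →E
[3] x=2 y=3 t=20 →N
[4] x=2 y=4 t=22 →N

path = [(0,2), (1,2), (2,2), (2,3), (2,4)]
arrival = 22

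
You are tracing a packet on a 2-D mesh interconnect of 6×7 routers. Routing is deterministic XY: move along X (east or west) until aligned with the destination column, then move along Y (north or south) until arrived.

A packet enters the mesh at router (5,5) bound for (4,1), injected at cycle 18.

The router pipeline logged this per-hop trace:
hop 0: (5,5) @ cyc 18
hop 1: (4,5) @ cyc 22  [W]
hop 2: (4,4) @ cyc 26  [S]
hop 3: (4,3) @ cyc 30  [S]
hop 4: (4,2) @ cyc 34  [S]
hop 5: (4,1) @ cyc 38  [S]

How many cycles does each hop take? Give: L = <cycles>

From hop 0 (18) to hop 1 (22): +4 cycles.
That increment is L by definition: L = 4.

L = 4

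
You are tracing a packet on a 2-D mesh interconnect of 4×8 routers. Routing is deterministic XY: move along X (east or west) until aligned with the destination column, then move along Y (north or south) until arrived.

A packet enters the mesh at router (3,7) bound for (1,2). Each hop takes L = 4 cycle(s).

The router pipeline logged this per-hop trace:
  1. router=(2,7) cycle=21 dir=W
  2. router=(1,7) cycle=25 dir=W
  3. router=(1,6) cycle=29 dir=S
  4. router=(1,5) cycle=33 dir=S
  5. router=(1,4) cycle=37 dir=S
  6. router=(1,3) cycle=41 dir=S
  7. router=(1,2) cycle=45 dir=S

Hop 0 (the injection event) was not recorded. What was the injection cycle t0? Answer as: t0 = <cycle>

t0 = 17

The first recorded entry is hop 1 at cycle 21.
Subtract one hop: t0 = 21 − 4 = 17.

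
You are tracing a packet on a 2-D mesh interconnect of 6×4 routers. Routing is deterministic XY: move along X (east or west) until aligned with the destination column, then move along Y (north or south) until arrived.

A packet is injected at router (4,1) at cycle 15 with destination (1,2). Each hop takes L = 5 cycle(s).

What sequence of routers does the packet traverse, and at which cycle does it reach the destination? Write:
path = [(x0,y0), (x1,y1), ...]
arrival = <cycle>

path = [(4,1), (3,1), (2,1), (1,1), (1,2)]
arrival = 35

hop 0: (4,1) @ cyc 15
hop 1: (3,1) @ cyc 20  [W]
hop 2: (2,1) @ cyc 25  [W]
hop 3: (1,1) @ cyc 30  [W]
hop 4: (1,2) @ cyc 35  [N]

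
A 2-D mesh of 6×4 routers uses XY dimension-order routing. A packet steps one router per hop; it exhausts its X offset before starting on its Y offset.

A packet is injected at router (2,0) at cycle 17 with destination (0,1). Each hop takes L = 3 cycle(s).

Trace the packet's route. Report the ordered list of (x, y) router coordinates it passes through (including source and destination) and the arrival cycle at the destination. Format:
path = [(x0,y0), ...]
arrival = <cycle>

path = [(2,0), (1,0), (0,0), (0,1)]
arrival = 26

src (2,0)  cyc=17
W→(1,0)  cyc=20
W→(0,0)  cyc=23
N→(0,1)  cyc=26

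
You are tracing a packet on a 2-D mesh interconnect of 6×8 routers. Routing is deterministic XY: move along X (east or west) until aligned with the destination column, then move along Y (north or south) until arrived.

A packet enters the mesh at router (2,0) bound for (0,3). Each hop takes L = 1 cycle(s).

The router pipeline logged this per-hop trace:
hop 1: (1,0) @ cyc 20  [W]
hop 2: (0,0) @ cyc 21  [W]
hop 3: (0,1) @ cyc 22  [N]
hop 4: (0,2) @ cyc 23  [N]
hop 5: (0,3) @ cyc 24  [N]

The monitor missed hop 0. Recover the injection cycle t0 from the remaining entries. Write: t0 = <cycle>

t0 = 19

At hop 1 the cycle is 20; in general cyc_k = t0 + kL.
So t0 = 20 − 1·1 = 19.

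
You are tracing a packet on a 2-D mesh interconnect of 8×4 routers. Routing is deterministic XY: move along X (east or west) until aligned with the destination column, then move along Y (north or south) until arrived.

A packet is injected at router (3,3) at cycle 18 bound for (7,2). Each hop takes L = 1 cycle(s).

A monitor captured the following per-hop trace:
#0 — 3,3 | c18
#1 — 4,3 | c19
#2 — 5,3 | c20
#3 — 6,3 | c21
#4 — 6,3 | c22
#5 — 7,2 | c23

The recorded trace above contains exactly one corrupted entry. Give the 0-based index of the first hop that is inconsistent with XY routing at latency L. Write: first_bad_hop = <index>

first_bad_hop = 4

[1] (+1,+0) / 1c ⇒ ok
[2] (+1,+0) / 1c ⇒ ok
[3] (+1,+0) / 1c ⇒ ok
[4] (+0,+0) / 1c ⇒ BAD: non-unit step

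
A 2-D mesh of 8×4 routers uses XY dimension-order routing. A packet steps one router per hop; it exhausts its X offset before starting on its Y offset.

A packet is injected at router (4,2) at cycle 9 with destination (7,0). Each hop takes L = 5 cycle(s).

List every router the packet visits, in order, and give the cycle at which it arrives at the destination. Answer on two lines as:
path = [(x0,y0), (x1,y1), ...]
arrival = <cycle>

hop 0: (4,2) @ cyc 9
hop 1: (5,2) @ cyc 14  [E]
hop 2: (6,2) @ cyc 19  [E]
hop 3: (7,2) @ cyc 24  [E]
hop 4: (7,1) @ cyc 29  [S]
hop 5: (7,0) @ cyc 34  [S]

path = [(4,2), (5,2), (6,2), (7,2), (7,1), (7,0)]
arrival = 34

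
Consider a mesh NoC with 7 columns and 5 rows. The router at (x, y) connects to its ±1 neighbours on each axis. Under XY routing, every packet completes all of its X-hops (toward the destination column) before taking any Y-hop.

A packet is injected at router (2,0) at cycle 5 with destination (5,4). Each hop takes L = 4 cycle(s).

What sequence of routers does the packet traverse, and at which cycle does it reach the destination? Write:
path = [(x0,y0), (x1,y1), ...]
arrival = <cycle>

src (2,0)  cyc=5
E→(3,0)  cyc=9
E→(4,0)  cyc=13
E→(5,0)  cyc=17
N→(5,1)  cyc=21
N→(5,2)  cyc=25
N→(5,3)  cyc=29
N→(5,4)  cyc=33

path = [(2,0), (3,0), (4,0), (5,0), (5,1), (5,2), (5,3), (5,4)]
arrival = 33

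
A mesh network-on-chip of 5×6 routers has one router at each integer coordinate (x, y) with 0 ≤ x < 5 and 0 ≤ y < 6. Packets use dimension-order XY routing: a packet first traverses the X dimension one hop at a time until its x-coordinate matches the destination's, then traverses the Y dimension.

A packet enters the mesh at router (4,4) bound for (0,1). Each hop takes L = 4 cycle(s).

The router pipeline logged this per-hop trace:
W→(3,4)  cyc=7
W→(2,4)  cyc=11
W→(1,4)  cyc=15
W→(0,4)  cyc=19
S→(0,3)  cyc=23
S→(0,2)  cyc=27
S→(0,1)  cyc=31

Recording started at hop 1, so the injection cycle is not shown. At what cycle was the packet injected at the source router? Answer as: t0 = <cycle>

t0 = 3

cyc[1] = 7 and cyc[k] = t0 + k·L for every k.
Subtract one hop: t0 = 7 − 4 = 3.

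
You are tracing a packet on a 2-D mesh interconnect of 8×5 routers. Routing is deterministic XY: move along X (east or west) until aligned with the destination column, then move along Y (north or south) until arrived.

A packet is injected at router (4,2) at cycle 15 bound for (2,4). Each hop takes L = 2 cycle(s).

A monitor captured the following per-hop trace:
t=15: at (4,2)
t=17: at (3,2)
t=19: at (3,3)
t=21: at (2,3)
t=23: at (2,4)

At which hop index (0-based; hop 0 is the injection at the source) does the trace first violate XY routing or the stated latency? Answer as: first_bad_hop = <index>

  1: Δx=-1 Δy=+0 Δt=2 [ok]
  2: Δx=+0 Δy=+1 Δt=2 [BAD: Y-move but x=3≠2]

first_bad_hop = 2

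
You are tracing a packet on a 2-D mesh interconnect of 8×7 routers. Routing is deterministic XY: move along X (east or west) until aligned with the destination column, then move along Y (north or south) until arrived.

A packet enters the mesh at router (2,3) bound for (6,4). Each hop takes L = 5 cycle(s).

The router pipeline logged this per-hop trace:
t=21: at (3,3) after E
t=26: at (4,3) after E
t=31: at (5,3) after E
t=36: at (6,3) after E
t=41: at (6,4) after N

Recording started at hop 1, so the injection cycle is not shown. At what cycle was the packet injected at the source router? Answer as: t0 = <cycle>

t0 = 16

At hop 1 the cycle is 21; in general cyc_k = t0 + kL.
t0 = cyc[1] − L = 21 − 5 = 16.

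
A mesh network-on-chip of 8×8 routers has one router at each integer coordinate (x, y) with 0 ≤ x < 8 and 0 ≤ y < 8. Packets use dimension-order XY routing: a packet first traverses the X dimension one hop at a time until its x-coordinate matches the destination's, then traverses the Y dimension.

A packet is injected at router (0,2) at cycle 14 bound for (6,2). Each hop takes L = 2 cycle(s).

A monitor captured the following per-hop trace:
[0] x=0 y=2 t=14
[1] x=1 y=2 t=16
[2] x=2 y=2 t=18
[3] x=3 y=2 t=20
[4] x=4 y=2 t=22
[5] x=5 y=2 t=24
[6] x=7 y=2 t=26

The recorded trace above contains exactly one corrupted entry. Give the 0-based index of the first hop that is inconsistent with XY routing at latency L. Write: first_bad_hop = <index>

hop 1: step (+1,+0), +2 cyc — ok
hop 2: step (+1,+0), +2 cyc — ok
hop 3: step (+1,+0), +2 cyc — ok
hop 4: step (+1,+0), +2 cyc — ok
hop 5: step (+1,+0), +2 cyc — ok
hop 6: step (+2,+0), +2 cyc — BAD: non-unit step

first_bad_hop = 6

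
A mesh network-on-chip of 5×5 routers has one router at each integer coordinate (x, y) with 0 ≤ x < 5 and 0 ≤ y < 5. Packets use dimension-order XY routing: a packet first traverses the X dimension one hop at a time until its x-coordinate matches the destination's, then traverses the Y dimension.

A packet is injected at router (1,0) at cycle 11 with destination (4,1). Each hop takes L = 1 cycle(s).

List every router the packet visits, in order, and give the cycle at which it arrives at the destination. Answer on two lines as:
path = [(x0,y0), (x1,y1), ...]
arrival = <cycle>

path = [(1,0), (2,0), (3,0), (4,0), (4,1)]
arrival = 15

#0 — 1,0 | c11
#1 — 2,0 | c12 | E
#2 — 3,0 | c13 | E
#3 — 4,0 | c14 | E
#4 — 4,1 | c15 | N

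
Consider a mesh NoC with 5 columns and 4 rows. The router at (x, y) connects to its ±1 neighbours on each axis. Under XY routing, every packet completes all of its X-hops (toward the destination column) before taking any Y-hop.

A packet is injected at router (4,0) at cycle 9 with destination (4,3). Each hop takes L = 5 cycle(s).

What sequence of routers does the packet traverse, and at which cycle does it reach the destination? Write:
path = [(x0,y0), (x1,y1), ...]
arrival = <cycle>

path = [(4,0), (4,1), (4,2), (4,3)]
arrival = 24

hop 0: (4,0) @ cyc 9
hop 1: (4,1) @ cyc 14  [N]
hop 2: (4,2) @ cyc 19  [N]
hop 3: (4,3) @ cyc 24  [N]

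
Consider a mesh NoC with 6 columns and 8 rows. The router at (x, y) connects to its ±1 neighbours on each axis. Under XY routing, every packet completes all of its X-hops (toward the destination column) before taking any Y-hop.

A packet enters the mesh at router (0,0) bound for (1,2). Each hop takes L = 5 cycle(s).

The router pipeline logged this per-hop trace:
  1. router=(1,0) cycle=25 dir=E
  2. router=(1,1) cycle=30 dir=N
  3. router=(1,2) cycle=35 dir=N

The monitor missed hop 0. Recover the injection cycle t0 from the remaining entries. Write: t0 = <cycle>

t0 = 20

cyc[1] = 25 and cyc[k] = t0 + k·L for every k.
Subtract one hop: t0 = 25 − 5 = 20.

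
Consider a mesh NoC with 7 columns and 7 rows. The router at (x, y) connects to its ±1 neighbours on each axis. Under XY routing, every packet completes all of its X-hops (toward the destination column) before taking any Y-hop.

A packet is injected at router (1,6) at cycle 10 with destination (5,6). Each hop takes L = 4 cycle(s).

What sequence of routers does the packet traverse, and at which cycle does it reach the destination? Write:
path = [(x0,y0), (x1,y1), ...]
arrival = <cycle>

  0. router=(1,6) cycle=10 (inject)
  1. router=(2,6) cycle=14 dir=E
  2. router=(3,6) cycle=18 dir=E
  3. router=(4,6) cycle=22 dir=E
  4. router=(5,6) cycle=26 dir=E

path = [(1,6), (2,6), (3,6), (4,6), (5,6)]
arrival = 26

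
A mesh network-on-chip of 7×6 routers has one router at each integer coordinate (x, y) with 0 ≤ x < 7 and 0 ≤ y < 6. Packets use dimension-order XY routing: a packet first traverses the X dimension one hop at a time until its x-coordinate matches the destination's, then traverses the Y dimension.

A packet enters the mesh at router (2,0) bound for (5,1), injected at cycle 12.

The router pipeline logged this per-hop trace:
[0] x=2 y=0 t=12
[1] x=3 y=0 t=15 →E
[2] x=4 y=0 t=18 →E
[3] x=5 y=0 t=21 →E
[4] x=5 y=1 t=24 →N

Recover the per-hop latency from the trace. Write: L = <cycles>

cyc[1] − cyc[0] = 15 − 12 = 3.
One hop costs L cycles, so L = 3.

L = 3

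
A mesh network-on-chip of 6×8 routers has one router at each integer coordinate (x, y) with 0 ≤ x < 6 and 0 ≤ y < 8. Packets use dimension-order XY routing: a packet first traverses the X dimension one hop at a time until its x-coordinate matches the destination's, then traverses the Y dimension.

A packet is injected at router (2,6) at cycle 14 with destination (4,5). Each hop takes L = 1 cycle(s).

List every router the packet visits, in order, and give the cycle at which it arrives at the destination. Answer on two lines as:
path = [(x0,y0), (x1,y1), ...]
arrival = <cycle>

path = [(2,6), (3,6), (4,6), (4,5)]
arrival = 17

t=14: at (2,6)
t=15: at (3,6) after E
t=16: at (4,6) after E
t=17: at (4,5) after S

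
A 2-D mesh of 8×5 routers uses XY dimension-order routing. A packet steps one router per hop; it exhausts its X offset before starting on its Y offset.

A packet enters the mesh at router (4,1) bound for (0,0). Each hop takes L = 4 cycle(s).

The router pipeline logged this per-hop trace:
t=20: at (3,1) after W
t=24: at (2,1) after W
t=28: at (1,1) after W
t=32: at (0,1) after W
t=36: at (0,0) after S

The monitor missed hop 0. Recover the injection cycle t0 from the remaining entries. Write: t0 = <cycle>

t0 = 16

At hop 1 the cycle is 20; in general cyc_k = t0 + kL.
So t0 = 20 − 1·4 = 16.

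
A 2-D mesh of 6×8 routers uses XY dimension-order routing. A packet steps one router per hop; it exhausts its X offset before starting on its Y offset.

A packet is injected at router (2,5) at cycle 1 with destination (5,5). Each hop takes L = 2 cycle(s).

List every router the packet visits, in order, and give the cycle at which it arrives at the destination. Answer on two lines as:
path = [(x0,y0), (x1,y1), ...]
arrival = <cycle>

path = [(2,5), (3,5), (4,5), (5,5)]
arrival = 7

#0 — 2,5 | c1
#1 — 3,5 | c3 | E
#2 — 4,5 | c5 | E
#3 — 5,5 | c7 | E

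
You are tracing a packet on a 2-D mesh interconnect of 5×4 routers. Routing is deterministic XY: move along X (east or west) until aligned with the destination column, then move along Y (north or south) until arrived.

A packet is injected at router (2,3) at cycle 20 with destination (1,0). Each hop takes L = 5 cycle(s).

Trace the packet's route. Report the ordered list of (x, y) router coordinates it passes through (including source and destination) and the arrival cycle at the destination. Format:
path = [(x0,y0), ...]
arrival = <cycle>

path = [(2,3), (1,3), (1,2), (1,1), (1,0)]
arrival = 40

t=20: at (2,3)
t=25: at (1,3) after W
t=30: at (1,2) after S
t=35: at (1,1) after S
t=40: at (1,0) after S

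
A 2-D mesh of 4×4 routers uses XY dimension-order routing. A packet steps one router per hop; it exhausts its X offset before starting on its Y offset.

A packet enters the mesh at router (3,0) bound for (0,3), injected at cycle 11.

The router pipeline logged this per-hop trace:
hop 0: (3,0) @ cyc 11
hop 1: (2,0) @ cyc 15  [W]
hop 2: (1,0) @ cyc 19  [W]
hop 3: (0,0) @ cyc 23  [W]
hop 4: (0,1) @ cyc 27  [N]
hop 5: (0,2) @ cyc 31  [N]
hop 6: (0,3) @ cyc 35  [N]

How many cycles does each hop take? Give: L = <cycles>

Δcyc across hop 0→1: 15 − 11 = 4.
Per-hop latency L = Δcyc = 4.

L = 4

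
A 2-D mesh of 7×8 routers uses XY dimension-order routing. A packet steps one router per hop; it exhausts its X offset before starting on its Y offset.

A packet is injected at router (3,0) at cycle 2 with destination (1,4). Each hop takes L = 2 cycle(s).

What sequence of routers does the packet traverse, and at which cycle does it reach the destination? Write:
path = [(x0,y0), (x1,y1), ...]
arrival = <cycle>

path = [(3,0), (2,0), (1,0), (1,1), (1,2), (1,3), (1,4)]
arrival = 14

src (3,0)  cyc=2
W→(2,0)  cyc=4
W→(1,0)  cyc=6
N→(1,1)  cyc=8
N→(1,2)  cyc=10
N→(1,3)  cyc=12
N→(1,4)  cyc=14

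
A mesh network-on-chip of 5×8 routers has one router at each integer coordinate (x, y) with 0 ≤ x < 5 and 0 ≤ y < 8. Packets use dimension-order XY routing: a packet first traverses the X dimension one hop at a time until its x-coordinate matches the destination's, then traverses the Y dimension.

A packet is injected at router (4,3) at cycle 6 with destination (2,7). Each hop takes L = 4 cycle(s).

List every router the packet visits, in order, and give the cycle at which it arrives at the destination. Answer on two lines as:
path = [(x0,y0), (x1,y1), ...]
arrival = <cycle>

path = [(4,3), (3,3), (2,3), (2,4), (2,5), (2,6), (2,7)]
arrival = 30

[0] x=4 y=3 t=6
[1] x=3 y=3 t=10 →W
[2] x=2 y=3 t=14 →W
[3] x=2 y=4 t=18 →N
[4] x=2 y=5 t=22 →N
[5] x=2 y=6 t=26 →N
[6] x=2 y=7 t=30 →N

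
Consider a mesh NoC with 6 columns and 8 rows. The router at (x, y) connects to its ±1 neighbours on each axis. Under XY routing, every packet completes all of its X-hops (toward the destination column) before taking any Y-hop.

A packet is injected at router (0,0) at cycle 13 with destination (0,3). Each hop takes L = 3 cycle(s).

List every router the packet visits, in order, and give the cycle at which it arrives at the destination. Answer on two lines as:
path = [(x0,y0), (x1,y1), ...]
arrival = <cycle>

path = [(0,0), (0,1), (0,2), (0,3)]
arrival = 22

  0. router=(0,0) cycle=13 (inject)
  1. router=(0,1) cycle=16 dir=N
  2. router=(0,2) cycle=19 dir=N
  3. router=(0,3) cycle=22 dir=N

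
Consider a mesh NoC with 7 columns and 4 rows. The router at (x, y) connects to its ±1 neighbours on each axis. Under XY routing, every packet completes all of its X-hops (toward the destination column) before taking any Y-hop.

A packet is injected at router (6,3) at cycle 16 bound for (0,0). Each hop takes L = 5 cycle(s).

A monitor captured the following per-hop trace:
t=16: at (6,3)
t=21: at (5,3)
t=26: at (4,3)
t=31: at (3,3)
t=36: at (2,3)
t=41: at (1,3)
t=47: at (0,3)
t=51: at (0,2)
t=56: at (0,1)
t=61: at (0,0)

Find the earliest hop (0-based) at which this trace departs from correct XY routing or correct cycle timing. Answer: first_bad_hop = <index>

check 1→ d=(-1,0) cyc+5: ok
check 2→ d=(-1,0) cyc+5: ok
check 3→ d=(-1,0) cyc+5: ok
check 4→ d=(-1,0) cyc+5: ok
check 5→ d=(-1,0) cyc+5: ok
check 6→ d=(-1,0) cyc+6: BAD: Δcyc=6≠L

first_bad_hop = 6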